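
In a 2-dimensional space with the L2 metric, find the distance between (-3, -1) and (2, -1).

(Σ|x_i - y_i|^2)^(1/2) = (|-3 - 2|^2 + |-1 - (-1)|^2)^(1/2)
= (5^2 + 0^2)^(1/2) = (25 + 0)^(1/2) = (25)^(1/2) = 5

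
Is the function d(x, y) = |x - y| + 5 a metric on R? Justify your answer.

No. d fails identity of indiscernibles (specifically d(x,x) = 0): d(-2, -2) = |-2 - (-2)| + 5 = 0 + 5 = 5 ≠ 0.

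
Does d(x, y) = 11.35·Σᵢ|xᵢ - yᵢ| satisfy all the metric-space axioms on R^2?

Yes. The L1 (Manhattan) norm induces a metric on R^2, and multiplying a metric by a positive constant 11.35 > 0 preserves all four axioms: non-negativity (11.35·||x-y|| ≥ 0), identity (11.35·||x-y|| = 0 ⟺ ||x-y|| = 0 ⟺ x = y), symmetry (||x-y|| = ||y-x||), and the triangle inequality (11.35·||x-z|| ≤ 11.35·||x-y|| + 11.35·||y-z||). So d is a metric.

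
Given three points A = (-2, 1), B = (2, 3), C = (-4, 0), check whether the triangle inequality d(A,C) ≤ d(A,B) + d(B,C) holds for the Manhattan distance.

d(A,B) = 4 + 2 = 6, d(B,C) = 6 + 3 = 9, d(A,C) = 2 + 1 = 3.
d(A,C) = 3 ≤ 6 + 9 = 15. Triangle inequality is satisfied.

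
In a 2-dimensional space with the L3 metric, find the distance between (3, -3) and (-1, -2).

(Σ|x_i - y_i|^3)^(1/3) = (|3 - (-1)|^3 + |-3 - (-2)|^3)^(1/3)
= (4^3 + 1^3)^(1/3) = (64 + 1)^(1/3) = (65)^(1/3) ≈ 4.0207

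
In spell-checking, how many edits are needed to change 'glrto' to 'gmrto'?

Let D[i][j] be the edit distance between the first i characters of 'glrto' and the first j characters of 'gmrto', with D[i][0] = i, D[0][j] = j, and D[i][j] = D[i-1][j-1] if the characters match, else 1 + min(D[i-1][j], D[i][j-1], D[i-1][j-1]). Filling the table (rows: prefixes of 'glrto', columns: prefixes of 'gmrto'):
     ε  g  m  r  t  o
  ε  0  1  2  3  4  5
  g  1  0  1  2  3  4
  l  2  1  1  2  3  4
  r  3  2  2  1  2  3
  t  4  3  3  2  1  2
  o  5  4  4  3  2  1
The bottom-right entry gives D[5][5] = 1, so no sequence of fewer than 1 edit works. Backtracking through the table gives one optimal edit sequence (1 edit):
  glrto → gmrto (sub l→m @2)
Edit distance = 1.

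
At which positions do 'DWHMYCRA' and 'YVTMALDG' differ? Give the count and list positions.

Differing positions: 1, 2, 3, 5, 6, 7, 8. Hamming distance = 7.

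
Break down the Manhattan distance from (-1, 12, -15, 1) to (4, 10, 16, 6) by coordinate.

Σ|x_i - y_i| = |-1 - 4| + |12 - 10| + |-15 - 16| + |1 - 6| = 5 + 2 + 31 + 5 = 43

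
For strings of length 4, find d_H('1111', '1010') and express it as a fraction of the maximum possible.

Differing positions: 2, 4. Hamming distance = 2. The maximum possible Hamming distance for length-4 strings is 4, so d_H/4 = 2/4 = 0.5.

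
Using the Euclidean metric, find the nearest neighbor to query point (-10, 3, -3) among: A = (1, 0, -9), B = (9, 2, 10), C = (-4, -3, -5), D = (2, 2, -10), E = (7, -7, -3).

Distances: d(A) ≈ 12.8841, d(B) ≈ 23.0434, d(C) ≈ 8.7178, d(D) ≈ 13.9284, d(E) ≈ 19.7231. Nearest: C = (-4, -3, -5) with distance 8.7178.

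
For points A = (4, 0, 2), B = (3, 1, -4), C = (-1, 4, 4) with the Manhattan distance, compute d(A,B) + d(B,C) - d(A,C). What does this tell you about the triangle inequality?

d(A,B) = 1 + 1 + 6 = 8, d(B,C) = 4 + 3 + 8 = 15, d(A,C) = 5 + 4 + 2 = 11.
d(A,B) + d(B,C) - d(A,C) = 8 + 15 - 11 = 23 - 11 = 12. This is ≥ 0, so the triangle inequality holds for these points.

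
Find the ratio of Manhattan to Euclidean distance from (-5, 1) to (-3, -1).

L1 = |-5 - (-3)| + |1 - (-1)| = 2 + 2 = 4
L2 = √(2² + 2²) = √8 ≈ 2.8284
L1 ≥ L2 always (equality iff movement is along one axis); L1 > L2 here.
Ratio L1/L2 = 4/√8 ≈ 1.4142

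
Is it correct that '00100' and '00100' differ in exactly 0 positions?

Differing positions: none. Hamming distance = 0, so the claim is true.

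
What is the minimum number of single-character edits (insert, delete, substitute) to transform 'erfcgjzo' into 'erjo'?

Let D[i][j] be the edit distance between the first i characters of 'erfcgjzo' and the first j characters of 'erjo', with D[i][0] = i, D[0][j] = j, and D[i][j] = D[i-1][j-1] if the characters match, else 1 + min(D[i-1][j], D[i][j-1], D[i-1][j-1]). Filling the table (rows: prefixes of 'erfcgjzo', columns: prefixes of 'erjo'):
     ε  e  r  j  o
  ε  0  1  2  3  4
  e  1  0  1  2  3
  r  2  1  0  1  2
  f  3  2  1  1  2
  c  4  3  2  2  2
  g  5  4  3  3  3
  j  6  5  4  3  4
  z  7  6  5  4  4
  o  8  7  6  5  4
The bottom-right entry gives D[8][4] = 4, so no sequence of fewer than 4 edits works. Backtracking through the table gives one optimal edit sequence (4 edits):
  erfcgjzo → ercgjzo (del f @3)
  ercgjzo → ergjzo (del c @3)
  ergjzo → erjzo (del g @3)
  erjzo → erjo (del z @4)
Edit distance = 4.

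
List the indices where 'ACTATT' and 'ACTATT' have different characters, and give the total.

Differing positions: none. Hamming distance = 0.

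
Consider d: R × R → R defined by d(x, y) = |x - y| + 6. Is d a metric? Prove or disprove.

No. d fails identity of indiscernibles (specifically d(x,x) = 0): d(-6, -6) = |-6 - (-6)| + 6 = 0 + 6 = 6 ≠ 0.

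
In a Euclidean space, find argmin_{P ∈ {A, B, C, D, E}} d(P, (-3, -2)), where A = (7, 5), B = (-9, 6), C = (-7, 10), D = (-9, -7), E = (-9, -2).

Distances: d(A) ≈ 12.2066, d(B) = 10, d(C) ≈ 12.6491, d(D) ≈ 7.8102, d(E) = 6. Nearest: E = (-9, -2) with distance 6.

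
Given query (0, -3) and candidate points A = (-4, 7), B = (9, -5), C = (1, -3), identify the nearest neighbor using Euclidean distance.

Distances: d(A) ≈ 10.7703, d(B) ≈ 9.2195, d(C) = 1. Nearest: C = (1, -3) with distance 1.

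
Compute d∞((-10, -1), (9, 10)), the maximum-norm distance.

max(|x_i - y_i|) = max(|-10 - 9|, |-1 - 10|) = max(19, 11) = 19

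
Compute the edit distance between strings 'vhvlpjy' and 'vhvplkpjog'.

Let D[i][j] be the edit distance between the first i characters of 'vhvlpjy' and the first j characters of 'vhvplkpjog', with D[i][0] = i, D[0][j] = j, and D[i][j] = D[i-1][j-1] if the characters match, else 1 + min(D[i-1][j], D[i][j-1], D[i-1][j-1]). Filling the table (rows: prefixes of 'vhvlpjy', columns: prefixes of 'vhvplkpjog'):
     ε  v  h  v  p  l  k  p  j  o  g
  ε  0  1  2  3  4  5  6  7  8  9 10
  v  1  0  1  2  3  4  5  6  7  8  9
  h  2  1  0  1  2  3  4  5  6  7  8
  v  3  2  1  0  1  2  3  4  5  6  7
  l  4  3  2  1  1  1  2  3  4  5  6
  p  5  4  3  2  1  2  2  2  3  4  5
  j  6  5  4  3  2  2  3  3  2  3  4
  y  7  6  5  4  3  3  3  4  3  3  4
The bottom-right entry gives D[7][10] = 4, so no sequence of fewer than 4 edits works. Backtracking through the table gives one optimal edit sequence (4 edits):
  vhvlpjy → vhvplpjy (ins p @4)
  vhvplpjy → vhvplkpjy (ins k @6)
  vhvplkpjy → vhvplkpjoy (ins o @9)
  vhvplkpjoy → vhvplkpjog (sub y→g @10)
Edit distance = 4.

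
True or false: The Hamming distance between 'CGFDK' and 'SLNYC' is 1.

Differing positions: 1, 2, 3, 4, 5. Hamming distance = 5, so the claim that d_H = 1 is false.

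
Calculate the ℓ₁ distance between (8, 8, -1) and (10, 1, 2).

Σ|x_i - y_i| = |8 - 10| + |8 - 1| + |-1 - 2| = 2 + 7 + 3 = 12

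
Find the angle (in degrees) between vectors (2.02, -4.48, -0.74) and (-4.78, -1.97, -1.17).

With u = (2.02, -4.48, -0.74), v = (-4.78, -1.97, -1.17):
u·v = 2.02·(-4.78) + (-4.48)·(-1.97) + (-0.74)·(-1.17) = (-9.6556) + 8.8256 + 0.8658 = 0.0358.
|u| = √(2.02² + (-4.48)² + (-0.74)²) = √(4.0804 + 20.0704 + 0.5476) = √24.6984, |v| = √((-4.78)² + (-1.97)² + (-1.17)²) = √(22.8484 + 3.8809 + 1.3689) = √28.0982.
cos θ = (u·v)/(|u||v|) = 0.0358/(√24.6984·√28.0982) ≈ 0.001359
θ = arccos(0.001359) ≈ 89.92°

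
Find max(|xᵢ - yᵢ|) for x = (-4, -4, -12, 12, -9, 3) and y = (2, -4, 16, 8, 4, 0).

max(|x_i - y_i|) = max(|-4 - 2|, |-4 - (-4)|, |-12 - 16|, |12 - 8|, |-9 - 4|, |3 - 0|) = max(6, 0, 28, 4, 13, 3) = 28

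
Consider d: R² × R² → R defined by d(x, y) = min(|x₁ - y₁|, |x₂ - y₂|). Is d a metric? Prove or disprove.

No. d fails identity of indiscernibles: take x = (4, 0) and y = (4, 3). Then d(x,y) = min(|4 - 4|, |0 - 3|) = min(0, 3) = 0, yet x ≠ y.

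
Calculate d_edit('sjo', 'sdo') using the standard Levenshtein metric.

Let D[i][j] be the edit distance between the first i characters of 'sjo' and the first j characters of 'sdo', with D[i][0] = i, D[0][j] = j, and D[i][j] = D[i-1][j-1] if the characters match, else 1 + min(D[i-1][j], D[i][j-1], D[i-1][j-1]). Filling the table (rows: prefixes of 'sjo', columns: prefixes of 'sdo'):
     ε  s  d  o
  ε  0  1  2  3
  s  1  0  1  2
  j  2  1  1  2
  o  3  2  2  1
The bottom-right entry gives D[3][3] = 1, so no sequence of fewer than 1 edit works. Backtracking through the table gives one optimal edit sequence (1 edit):
  sjo → sdo (sub j→d @2)
Edit distance = 1.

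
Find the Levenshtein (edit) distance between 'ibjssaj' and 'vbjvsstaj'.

Let D[i][j] be the edit distance between the first i characters of 'ibjssaj' and the first j characters of 'vbjvsstaj', with D[i][0] = i, D[0][j] = j, and D[i][j] = D[i-1][j-1] if the characters match, else 1 + min(D[i-1][j], D[i][j-1], D[i-1][j-1]). Filling the table (rows: prefixes of 'ibjssaj', columns: prefixes of 'vbjvsstaj'):
     ε  v  b  j  v  s  s  t  a  j
  ε  0  1  2  3  4  5  6  7  8  9
  i  1  1  2  3  4  5  6  7  8  9
  b  2  2  1  2  3  4  5  6  7  8
  j  3  3  2  1  2  3  4  5  6  7
  s  4  4  3  2  2  2  3  4  5  6
  s  5  5  4  3  3  2  2  3  4  5
  a  6  6  5  4  4  3  3  3  3  4
  j  7  7  6  5  5  4  4  4  4  3
The bottom-right entry gives D[7][9] = 3, so no sequence of fewer than 3 edits works. Backtracking through the table gives one optimal edit sequence (3 edits):
  ibjssaj → vbjssaj (sub i→v @1)
  vbjssaj → vbjvssaj (ins v @4)
  vbjvssaj → vbjvsstaj (ins t @7)
Edit distance = 3.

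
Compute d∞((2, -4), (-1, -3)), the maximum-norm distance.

max(|x_i - y_i|) = max(|2 - (-1)|, |-4 - (-3)|) = max(3, 1) = 3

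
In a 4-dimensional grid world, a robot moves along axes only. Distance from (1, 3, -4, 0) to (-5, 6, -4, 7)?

Σ|x_i - y_i| = |1 - (-5)| + |3 - 6| + |-4 - (-4)| + |0 - 7| = 6 + 3 + 0 + 7 = 16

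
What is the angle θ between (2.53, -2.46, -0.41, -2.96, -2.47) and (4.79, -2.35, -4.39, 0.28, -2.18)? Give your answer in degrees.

With u = (2.53, -2.46, -0.41, -2.96, -2.47), v = (4.79, -2.35, -4.39, 0.28, -2.18):
u·v = 2.53·4.79 + (-2.46)·(-2.35) + (-0.41)·(-4.39) + (-2.96)·0.28 + (-2.47)·(-2.18) = 12.1187 + 5.781 + 1.7999 + (-0.8288) + 5.3846 = 24.2554.
|u| = √(2.53² + (-2.46)² + (-0.41)² + (-2.96)² + (-2.47)²) = √(6.4009 + 6.0516 + 0.1681 + 8.7616 + 6.1009) = √27.4831, |v| = √(4.79² + (-2.35)² + (-4.39)² + 0.28² + (-2.18)²) = √(22.9441 + 5.5225 + 19.2721 + 0.0784 + 4.7524) = √52.5695.
cos θ = (u·v)/(|u||v|) = 24.2554/(√27.4831·√52.5695) ≈ 0.638129
θ = arccos(0.638129) ≈ 50.35°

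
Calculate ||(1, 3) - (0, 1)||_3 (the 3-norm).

(Σ|x_i - y_i|^3)^(1/3) = (|1 - 0|^3 + |3 - 1|^3)^(1/3)
= (1^3 + 2^3)^(1/3) = (1 + 8)^(1/3) = (9)^(1/3) ≈ 2.0801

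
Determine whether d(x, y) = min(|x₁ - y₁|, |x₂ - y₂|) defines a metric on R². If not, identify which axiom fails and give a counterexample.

No. d fails identity of indiscernibles: take x = (1, 0) and y = (1, 4). Then d(x,y) = min(|1 - 1|, |0 - 4|) = min(0, 4) = 0, yet x ≠ y.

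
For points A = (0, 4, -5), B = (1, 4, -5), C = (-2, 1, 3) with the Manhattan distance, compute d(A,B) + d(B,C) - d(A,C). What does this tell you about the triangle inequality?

d(A,B) = 1 + 0 + 0 = 1, d(B,C) = 3 + 3 + 8 = 14, d(A,C) = 2 + 3 + 8 = 13.
d(A,B) + d(B,C) - d(A,C) = 1 + 14 - 13 = 15 - 13 = 2. This is ≥ 0, so the triangle inequality holds for these points.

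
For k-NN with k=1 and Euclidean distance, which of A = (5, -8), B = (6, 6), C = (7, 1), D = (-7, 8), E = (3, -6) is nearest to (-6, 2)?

Distances: d(A) ≈ 14.8661, d(B) ≈ 12.6491, d(C) ≈ 13.0384, d(D) ≈ 6.0828, d(E) ≈ 12.0416. Nearest: D = (-7, 8) with distance 6.0828.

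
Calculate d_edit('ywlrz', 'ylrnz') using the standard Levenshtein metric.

Let D[i][j] be the edit distance between the first i characters of 'ywlrz' and the first j characters of 'ylrnz', with D[i][0] = i, D[0][j] = j, and D[i][j] = D[i-1][j-1] if the characters match, else 1 + min(D[i-1][j], D[i][j-1], D[i-1][j-1]). Filling the table (rows: prefixes of 'ywlrz', columns: prefixes of 'ylrnz'):
     ε  y  l  r  n  z
  ε  0  1  2  3  4  5
  y  1  0  1  2  3  4
  w  2  1  1  2  3  4
  l  3  2  1  2  3  4
  r  4  3  2  1  2  3
  z  5  4  3  2  2  2
The bottom-right entry gives D[5][5] = 2, so no sequence of fewer than 2 edits works. Backtracking through the table gives one optimal edit sequence (2 edits):
  ywlrz → ylrz (del w @2)
  ylrz → ylrnz (ins n @4)
Edit distance = 2.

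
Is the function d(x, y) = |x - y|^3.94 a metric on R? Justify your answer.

No. d(x,y) = |x-y|^3.94 fails the triangle inequality since p = 3.94 > 1. Counterexample: x = 1, y = 10, z = 13. d(x,z) = |1 - 13|^3.94 = 12^3.94 ≈ 17863.8108, but d(x,y) + d(y,z) = 9^3.94 + 3^3.94 ≈ 5750.6308 + 75.8329 = 5826.4637. Since 17863.8108 > 5826.4637, the triangle inequality is violated.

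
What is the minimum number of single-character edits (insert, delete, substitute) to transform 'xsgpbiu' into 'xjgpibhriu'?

Let D[i][j] be the edit distance between the first i characters of 'xsgpbiu' and the first j characters of 'xjgpibhriu', with D[i][0] = i, D[0][j] = j, and D[i][j] = D[i-1][j-1] if the characters match, else 1 + min(D[i-1][j], D[i][j-1], D[i-1][j-1]). Filling the table (rows: prefixes of 'xsgpbiu', columns: prefixes of 'xjgpibhriu'):
     ε  x  j  g  p  i  b  h  r  i  u
  ε  0  1  2  3  4  5  6  7  8  9 10
  x  1  0  1  2  3  4  5  6  7  8  9
  s  2  1  1  2  3  4  5  6  7  8  9
  g  3  2  2  1  2  3  4  5  6  7  8
  p  4  3  3  2  1  2  3  4  5  6  7
  b  5  4  4  3  2  2  2  3  4  5  6
  i  6  5  5  4  3  2  3  3  4  4  5
  u  7  6  6  5  4  3  3  4  4  5  4
The bottom-right entry gives D[7][10] = 4, so no sequence of fewer than 4 edits works. Backtracking through the table gives one optimal edit sequence (4 edits):
  xsgpbiu → xjgpbiu (sub s→j @2)
  xjgpbiu → xjgpibiu (ins i @5)
  xjgpibiu → xjgpibhiu (ins h @7)
  xjgpibhiu → xjgpibhriu (ins r @8)
Edit distance = 4.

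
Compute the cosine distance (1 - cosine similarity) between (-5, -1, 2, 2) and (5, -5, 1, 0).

With u = (-5, -1, 2, 2), v = (5, -5, 1, 0):
u·v = (-5)·5 + (-1)·(-5) + 2·1 + 2·0 = (-25) + 5 + 2 + 0 = -18.
|u| = √((-5)² + (-1)² + 2² + 2²) = √34, |v| = √(5² + (-5)² + 1² + 0²) = √51, so |u||v| = √(34·51) = √1734.
cos θ = (u·v)/(|u||v|) = -18/√1734 ≈ -0.4323
Cosine distance = 1 - cos θ ≈ 1 - (-0.4323) = 1.4323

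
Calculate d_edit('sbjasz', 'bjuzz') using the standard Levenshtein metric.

Let D[i][j] be the edit distance between the first i characters of 'sbjasz' and the first j characters of 'bjuzz', with D[i][0] = i, D[0][j] = j, and D[i][j] = D[i-1][j-1] if the characters match, else 1 + min(D[i-1][j], D[i][j-1], D[i-1][j-1]). Filling the table (rows: prefixes of 'sbjasz', columns: prefixes of 'bjuzz'):
     ε  b  j  u  z  z
  ε  0  1  2  3  4  5
  s  1  1  2  3  4  5
  b  2  1  2  3  4  5
  j  3  2  1  2  3  4
  a  4  3  2  2  3  4
  s  5  4  3  3  3  4
  z  6  5  4  4  3  3
The bottom-right entry gives D[6][5] = 3, so no sequence of fewer than 3 edits works. Backtracking through the table gives one optimal edit sequence (3 edits):
  sbjasz → bjasz (del s @1)
  bjasz → bjusz (sub a→u @3)
  bjusz → bjuzz (sub s→z @4)
Edit distance = 3.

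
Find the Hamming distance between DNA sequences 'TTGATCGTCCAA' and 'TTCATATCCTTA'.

Differing positions: 3, 6, 7, 8, 10, 11. Hamming distance = 6.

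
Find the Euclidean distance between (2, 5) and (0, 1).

√(Σ(x_i - y_i)²) = √((2 - 0)² + (5 - 1)²)
= √(2² + 4²) = √(4 + 16) = √20 ≈ 4.4721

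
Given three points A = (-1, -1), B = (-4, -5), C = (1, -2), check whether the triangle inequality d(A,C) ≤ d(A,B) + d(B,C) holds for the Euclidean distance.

d(A,B) = √(3² + 4²) = √25 = 5, d(B,C) = √(5² + 3²) = √34 ≈ 5.831, d(A,C) = √(2² + 1²) = √5 ≈ 2.2361.
d(A,C) ≈ 2.2361 ≤ 5 + 5.831 = 10.831. Triangle inequality is satisfied.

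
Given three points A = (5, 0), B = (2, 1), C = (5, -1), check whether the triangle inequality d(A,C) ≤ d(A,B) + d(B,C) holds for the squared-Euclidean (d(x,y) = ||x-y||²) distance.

d(A,B) = 3² + 1² = 10, d(B,C) = 3² + 2² = 13, d(A,C) = 0² + 1² = 1.
d(A,C) = 1 ≤ 10 + 13 = 23. Triangle inequality is satisfied.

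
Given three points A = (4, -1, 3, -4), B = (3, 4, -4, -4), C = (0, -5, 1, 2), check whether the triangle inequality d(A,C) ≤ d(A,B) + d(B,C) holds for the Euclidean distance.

d(A,B) = √(1² + 5² + 7² + 0²) = √75 ≈ 8.6603, d(B,C) = √(3² + 9² + 5² + 6²) = √151 ≈ 12.2882, d(A,C) = √(4² + 4² + 2² + 6²) = √72 ≈ 8.4853.
d(A,C) ≈ 8.4853 ≤ 8.6603 + 12.2882 = 20.9485. Triangle inequality is satisfied.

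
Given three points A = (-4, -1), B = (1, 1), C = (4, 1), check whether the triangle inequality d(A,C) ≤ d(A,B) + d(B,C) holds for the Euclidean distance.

d(A,B) = √(5² + 2²) = √29 ≈ 5.3852, d(B,C) = √(3² + 0²) = √9 = 3, d(A,C) = √(8² + 2²) = √68 ≈ 8.2462.
d(A,C) ≈ 8.2462 ≤ 5.3852 + 3 = 8.3852. Triangle inequality is satisfied.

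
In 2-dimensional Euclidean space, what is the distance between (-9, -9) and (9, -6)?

√(Σ(x_i - y_i)²) = √((-9 - 9)² + (-9 - (-6))²)
= √((-18)² + (-3)²) = √(324 + 9) = √333 ≈ 18.2483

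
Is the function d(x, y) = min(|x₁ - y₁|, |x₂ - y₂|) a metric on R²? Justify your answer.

No. d fails identity of indiscernibles: take x = (0, 0) and y = (0, 7). Then d(x,y) = min(|0 - 0|, |0 - 7|) = min(0, 7) = 0, yet x ≠ y.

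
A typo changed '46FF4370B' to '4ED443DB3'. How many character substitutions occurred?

Differing positions: 2, 3, 4, 7, 8, 9. Hamming distance = 6.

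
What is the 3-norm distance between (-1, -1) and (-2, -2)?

(Σ|x_i - y_i|^3)^(1/3) = (|-1 - (-2)|^3 + |-1 - (-2)|^3)^(1/3)
= (1^3 + 1^3)^(1/3) = (1 + 1)^(1/3) = (2)^(1/3) ≈ 1.2599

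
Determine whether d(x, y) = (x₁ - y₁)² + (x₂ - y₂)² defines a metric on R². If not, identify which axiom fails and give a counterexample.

No. The squared Euclidean distance fails the triangle inequality. Counterexample: x = (0, 0), y = (2, 1), z = (4, 2). d(x,z) = 4² + 2² = 20, but d(x,y) + d(y,z) = (2² + 1²) + (2² + 1²) = 5 + 5 = 10. Since 20 > 10, the triangle inequality is violated. (Note: √d, the ordinary Euclidean distance, IS a metric.)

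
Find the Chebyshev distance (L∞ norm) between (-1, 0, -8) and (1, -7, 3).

max(|x_i - y_i|) = max(|-1 - 1|, |0 - (-7)|, |-8 - 3|) = max(2, 7, 11) = 11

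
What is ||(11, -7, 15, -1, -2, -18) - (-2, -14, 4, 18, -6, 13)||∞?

max(|x_i - y_i|) = max(|11 - (-2)|, |-7 - (-14)|, |15 - 4|, |-1 - 18|, |-2 - (-6)|, |-18 - 13|) = max(13, 7, 11, 19, 4, 31) = 31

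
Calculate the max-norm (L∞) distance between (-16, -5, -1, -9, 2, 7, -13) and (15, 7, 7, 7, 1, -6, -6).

max(|x_i - y_i|) = max(|-16 - 15|, |-5 - 7|, |-1 - 7|, |-9 - 7|, |2 - 1|, |7 - (-6)|, |-13 - (-6)|) = max(31, 12, 8, 16, 1, 13, 7) = 31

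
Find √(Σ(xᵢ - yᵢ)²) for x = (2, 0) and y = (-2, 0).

√(Σ(x_i - y_i)²) = √((2 - (-2))² + (0 - 0)²)
= √(4² + 0²) = √(16 + 0) = √16 = 4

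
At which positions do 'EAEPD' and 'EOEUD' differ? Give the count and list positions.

Differing positions: 2, 4. Hamming distance = 2.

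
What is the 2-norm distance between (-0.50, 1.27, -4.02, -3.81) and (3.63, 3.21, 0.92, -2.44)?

(Σ|x_i - y_i|^2)^(1/2) = (|-0.5 - 3.63|^2 + |1.27 - 3.21|^2 + |-4.02 - 0.92|^2 + |-3.81 - (-2.44)|^2)^(1/2)
= (4.13^2 + 1.94^2 + 4.94^2 + 1.37^2)^(1/2) = (17.0569 + 3.7636 + 24.4036 + 1.8769)^(1/2) = (47.101)^(1/2) ≈ 6.863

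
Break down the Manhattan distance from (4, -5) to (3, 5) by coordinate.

Σ|x_i - y_i| = |4 - 3| + |-5 - 5| = 1 + 10 = 11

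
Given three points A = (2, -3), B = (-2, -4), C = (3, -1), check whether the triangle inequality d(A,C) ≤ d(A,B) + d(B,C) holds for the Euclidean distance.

d(A,B) = √(4² + 1²) = √17 ≈ 4.1231, d(B,C) = √(5² + 3²) = √34 ≈ 5.831, d(A,C) = √(1² + 2²) = √5 ≈ 2.2361.
d(A,C) ≈ 2.2361 ≤ 4.1231 + 5.831 = 9.9541. Triangle inequality is satisfied.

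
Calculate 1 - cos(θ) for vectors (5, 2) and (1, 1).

With u = (5, 2), v = (1, 1):
u·v = 5·1 + 2·1 = 5 + 2 = 7.
|u| = √(5² + 2²) = √29, |v| = √(1² + 1²) = √2, so |u||v| = √(29·2) = √58.
cos θ = (u·v)/(|u||v|) = 7/√58 ≈ 0.9191
Cosine distance = 1 - cos θ ≈ 1 - 0.9191 = 0.0809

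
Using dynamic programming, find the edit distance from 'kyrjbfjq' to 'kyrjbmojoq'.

Let D[i][j] be the edit distance between the first i characters of 'kyrjbfjq' and the first j characters of 'kyrjbmojoq', with D[i][0] = i, D[0][j] = j, and D[i][j] = D[i-1][j-1] if the characters match, else 1 + min(D[i-1][j], D[i][j-1], D[i-1][j-1]). Filling the table (rows: prefixes of 'kyrjbfjq', columns: prefixes of 'kyrjbmojoq'):
     ε  k  y  r  j  b  m  o  j  o  q
  ε  0  1  2  3  4  5  6  7  8  9 10
  k  1  0  1  2  3  4  5  6  7  8  9
  y  2  1  0  1  2  3  4  5  6  7  8
  r  3  2  1  0  1  2  3  4  5  6  7
  j  4  3  2  1  0  1  2  3  4  5  6
  b  5  4  3  2  1  0  1  2  3  4  5
  f  6  5  4  3  2  1  1  2  3  4  5
  j  7  6  5  4  3  2  2  2  2  3  4
  q  8  7  6  5  4  3  3  3  3  3  3
The bottom-right entry gives D[8][10] = 3, so no sequence of fewer than 3 edits works. Backtracking through the table gives one optimal edit sequence (3 edits):
  kyrjbfjq → kyrjbmfjq (ins m @6)
  kyrjbmfjq → kyrjbmojq (sub f→o @7)
  kyrjbmojq → kyrjbmojoq (ins o @9)
Edit distance = 3.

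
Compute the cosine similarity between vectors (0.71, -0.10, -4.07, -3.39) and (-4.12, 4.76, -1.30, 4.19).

With u = (0.71, -0.10, -4.07, -3.39), v = (-4.12, 4.76, -1.30, 4.19):
u·v = 0.71·(-4.12) + (-0.1)·4.76 + (-4.07)·(-1.3) + (-3.39)·4.19 = (-2.9252) + (-0.476) + 5.291 + (-14.2041) = -12.3143.
|u| = √(0.71² + (-0.1)² + (-4.07)² + (-3.39)²) = √(0.5041 + 0.01 + 16.5649 + 11.4921) = √28.5711, |v| = √((-4.12)² + 4.76² + (-1.3)² + 4.19²) = √(16.9744 + 22.6576 + 1.69 + 17.5561) = √58.8781.
cos θ = (u·v)/(|u||v|) = -12.3143/(√28.5711·√58.8781) ≈ -0.3002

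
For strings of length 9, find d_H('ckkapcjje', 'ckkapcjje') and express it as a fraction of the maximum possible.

Differing positions: none. Hamming distance = 0. The maximum possible Hamming distance for length-9 strings is 9, so d_H/9 = 0/9 = 0.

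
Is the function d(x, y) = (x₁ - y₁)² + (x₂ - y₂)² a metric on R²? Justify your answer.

No. The squared Euclidean distance fails the triangle inequality. Counterexample: x = (0, 0), y = (5, 1), z = (10, 2). d(x,z) = 10² + 2² = 104, but d(x,y) + d(y,z) = (5² + 1²) + (5² + 1²) = 26 + 26 = 52. Since 104 > 52, the triangle inequality is violated. (Note: √d, the ordinary Euclidean distance, IS a metric.)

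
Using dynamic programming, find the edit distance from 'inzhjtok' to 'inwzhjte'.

Let D[i][j] be the edit distance between the first i characters of 'inzhjtok' and the first j characters of 'inwzhjte', with D[i][0] = i, D[0][j] = j, and D[i][j] = D[i-1][j-1] if the characters match, else 1 + min(D[i-1][j], D[i][j-1], D[i-1][j-1]). Filling the table (rows: prefixes of 'inzhjtok', columns: prefixes of 'inwzhjte'):
     ε  i  n  w  z  h  j  t  e
  ε  0  1  2  3  4  5  6  7  8
  i  1  0  1  2  3  4  5  6  7
  n  2  1  0  1  2  3  4  5  6
  z  3  2  1  1  1  2  3  4  5
  h  4  3  2  2  2  1  2  3  4
  j  5  4  3  3  3  2  1  2  3
  t  6  5  4  4  4  3  2  1  2
  o  7  6  5  5  5  4  3  2  2
  k  8  7  6  6  6  5  4  3  3
The bottom-right entry gives D[8][8] = 3, so no sequence of fewer than 3 edits works. Backtracking through the table gives one optimal edit sequence (3 edits):
  inzhjtok → inwzhjtok (ins w @3)
  inwzhjtok → inwzhjtk (del o @8)
  inwzhjtk → inwzhjte (sub k→e @8)
Edit distance = 3.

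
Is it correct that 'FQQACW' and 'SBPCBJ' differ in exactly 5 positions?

Differing positions: 1, 2, 3, 4, 5, 6. Hamming distance = 6, so the claim that d_H = 5 is false.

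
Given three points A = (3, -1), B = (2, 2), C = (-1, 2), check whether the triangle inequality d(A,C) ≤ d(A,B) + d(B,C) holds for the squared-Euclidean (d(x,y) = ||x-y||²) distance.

d(A,B) = 1² + 3² = 10, d(B,C) = 3² + 0² = 9, d(A,C) = 4² + 3² = 25.
d(A,C) = 25 > 10 + 9 = 19. Triangle inequality is VIOLATED. (Squared-Euclidean is not a metric — this is a counterexample.)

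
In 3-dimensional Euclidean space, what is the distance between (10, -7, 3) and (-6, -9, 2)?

√(Σ(x_i - y_i)²) = √((10 - (-6))² + (-7 - (-9))² + (3 - 2)²)
= √(16² + 2² + 1²) = √(256 + 4 + 1) = √261 ≈ 16.1555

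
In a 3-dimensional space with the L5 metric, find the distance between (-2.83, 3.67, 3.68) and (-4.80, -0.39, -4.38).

(Σ|x_i - y_i|^5)^(1/5) = (|-2.83 - (-4.8)|^5 + |3.67 - (-0.39)|^5 + |3.68 - (-4.38)|^5)^(1/5)
= (1.97^5 + 4.06^5 + 8.06^5)^(1/5) ≈ (29.6709 + 1103.1388 + 34015.3708)^(1/5) = (35148.1805)^(1/5) ≈ 8.113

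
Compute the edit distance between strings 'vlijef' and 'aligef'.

Let D[i][j] be the edit distance between the first i characters of 'vlijef' and the first j characters of 'aligef', with D[i][0] = i, D[0][j] = j, and D[i][j] = D[i-1][j-1] if the characters match, else 1 + min(D[i-1][j], D[i][j-1], D[i-1][j-1]). Filling the table (rows: prefixes of 'vlijef', columns: prefixes of 'aligef'):
     ε  a  l  i  g  e  f
  ε  0  1  2  3  4  5  6
  v  1  1  2  3  4  5  6
  l  2  2  1  2  3  4  5
  i  3  3  2  1  2  3  4
  j  4  4  3  2  2  3  4
  e  5  5  4  3  3  2  3
  f  6  6  5  4  4  3  2
The bottom-right entry gives D[6][6] = 2, so no sequence of fewer than 2 edits works. Backtracking through the table gives one optimal edit sequence (2 edits):
  vlijef → alijef (sub v→a @1)
  alijef → aligef (sub j→g @4)
Edit distance = 2.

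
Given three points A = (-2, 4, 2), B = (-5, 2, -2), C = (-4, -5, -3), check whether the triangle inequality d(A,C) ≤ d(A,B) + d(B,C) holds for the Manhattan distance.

d(A,B) = 3 + 2 + 4 = 9, d(B,C) = 1 + 7 + 1 = 9, d(A,C) = 2 + 9 + 5 = 16.
d(A,C) = 16 ≤ 9 + 9 = 18. Triangle inequality is satisfied.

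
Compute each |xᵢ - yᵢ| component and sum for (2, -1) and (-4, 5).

Σ|x_i - y_i| = |2 - (-4)| + |-1 - 5| = 6 + 6 = 12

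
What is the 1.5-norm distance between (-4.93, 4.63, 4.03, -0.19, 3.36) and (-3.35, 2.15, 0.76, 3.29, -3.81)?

(Σ|x_i - y_i|^1.5)^(1/1.5) = (|-4.93 - (-3.35)|^1.5 + |4.63 - 2.15|^1.5 + |4.03 - 0.76|^1.5 + |-0.19 - 3.29|^1.5 + |3.36 - (-3.81)|^1.5)^(1/1.5)
= (1.58^1.5 + 2.48^1.5 + 3.27^1.5 + 3.48^1.5 + 7.17^1.5)^(1/1.5) ≈ (1.986 + 3.9055 + 5.9132 + 6.4919 + 19.199)^(1/1.5) = (37.4956)^(1/1.5) ≈ 11.2026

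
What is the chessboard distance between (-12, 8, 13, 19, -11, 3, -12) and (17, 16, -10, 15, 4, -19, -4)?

max(|x_i - y_i|) = max(|-12 - 17|, |8 - 16|, |13 - (-10)|, |19 - 15|, |-11 - 4|, |3 - (-19)|, |-12 - (-4)|) = max(29, 8, 23, 4, 15, 22, 8) = 29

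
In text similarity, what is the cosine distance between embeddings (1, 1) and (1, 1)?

With u = (1, 1), v = (1, 1):
u·v = 1·1 + 1·1 = 1 + 1 = 2.
|u| = √(1² + 1²) = √2, |v| = √(1² + 1²) = √2, so |u||v| = √(2·2) = √4 = 2.
cos θ = (u·v)/(|u||v|) = 2/2 = 1
Cosine distance = 1 - cos θ = 1 - 1 = 0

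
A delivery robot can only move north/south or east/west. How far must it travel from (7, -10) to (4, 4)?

Σ|x_i - y_i| = |7 - 4| + |-10 - 4| = 3 + 14 = 17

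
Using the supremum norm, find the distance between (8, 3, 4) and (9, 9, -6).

max(|x_i - y_i|) = max(|8 - 9|, |3 - 9|, |4 - (-6)|) = max(1, 6, 10) = 10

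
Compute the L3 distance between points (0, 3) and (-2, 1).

(Σ|x_i - y_i|^3)^(1/3) = (|0 - (-2)|^3 + |3 - 1|^3)^(1/3)
= (2^3 + 2^3)^(1/3) = (8 + 8)^(1/3) = (16)^(1/3) ≈ 2.5198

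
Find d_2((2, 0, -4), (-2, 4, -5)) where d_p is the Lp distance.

(Σ|x_i - y_i|^2)^(1/2) = (|2 - (-2)|^2 + |0 - 4|^2 + |-4 - (-5)|^2)^(1/2)
= (4^2 + 4^2 + 1^2)^(1/2) = (16 + 16 + 1)^(1/2) = (33)^(1/2) ≈ 5.7446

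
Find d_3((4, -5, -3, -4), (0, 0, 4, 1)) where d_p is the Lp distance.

(Σ|x_i - y_i|^3)^(1/3) = (|4 - 0|^3 + |-5 - 0|^3 + |-3 - 4|^3 + |-4 - 1|^3)^(1/3)
= (4^3 + 5^3 + 7^3 + 5^3)^(1/3) = (64 + 125 + 343 + 125)^(1/3) = (657)^(1/3) ≈ 8.6934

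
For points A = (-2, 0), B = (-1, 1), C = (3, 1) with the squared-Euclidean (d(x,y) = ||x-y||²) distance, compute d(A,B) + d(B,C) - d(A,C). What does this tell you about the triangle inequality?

d(A,B) = 1² + 1² = 2, d(B,C) = 4² + 0² = 16, d(A,C) = 5² + 1² = 26.
d(A,B) + d(B,C) - d(A,C) = 2 + 16 - 26 = 18 - 26 = -8. This is < 0, so the triangle inequality FAILS for these points (squared-Euclidean is not a metric).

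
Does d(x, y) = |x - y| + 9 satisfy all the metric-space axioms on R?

No. d fails identity of indiscernibles (specifically d(x,x) = 0): d(-3, -3) = |-3 - (-3)| + 9 = 0 + 9 = 9 ≠ 0.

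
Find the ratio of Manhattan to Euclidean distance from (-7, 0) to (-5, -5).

L1 = |-7 - (-5)| + |0 - (-5)| = 2 + 5 = 7
L2 = √(2² + 5²) = √29 ≈ 5.3852
L1 ≥ L2 always (equality iff movement is along one axis); L1 > L2 here.
Ratio L1/L2 = 7/√29 ≈ 1.2999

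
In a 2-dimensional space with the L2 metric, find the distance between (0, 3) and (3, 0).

(Σ|x_i - y_i|^2)^(1/2) = (|0 - 3|^2 + |3 - 0|^2)^(1/2)
= (3^2 + 3^2)^(1/2) = (9 + 9)^(1/2) = (18)^(1/2) ≈ 4.2426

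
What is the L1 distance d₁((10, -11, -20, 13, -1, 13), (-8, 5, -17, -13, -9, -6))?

Σ|x_i - y_i| = |10 - (-8)| + |-11 - 5| + |-20 - (-17)| + |13 - (-13)| + |-1 - (-9)| + |13 - (-6)| = 18 + 16 + 3 + 26 + 8 + 19 = 90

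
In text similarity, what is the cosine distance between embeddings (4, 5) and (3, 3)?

With u = (4, 5), v = (3, 3):
u·v = 4·3 + 5·3 = 12 + 15 = 27.
|u| = √(4² + 5²) = √41, |v| = √(3² + 3²) = √18, so |u||v| = √(41·18) = √738.
cos θ = (u·v)/(|u||v|) = 27/√738 ≈ 0.9939
Cosine distance = 1 - cos θ ≈ 1 - 0.9939 = 0.0061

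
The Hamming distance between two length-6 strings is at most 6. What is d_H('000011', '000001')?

Differing positions: 5. Hamming distance = 1. The maximum possible Hamming distance for length-6 strings is 6, so d_H/6 = 1/6 ≈ 0.1667.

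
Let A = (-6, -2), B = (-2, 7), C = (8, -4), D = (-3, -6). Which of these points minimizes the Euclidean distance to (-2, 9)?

Distances: d(A) ≈ 11.7047, d(B) = 2, d(C) ≈ 16.4012, d(D) ≈ 15.0333. Nearest: B = (-2, 7) with distance 2.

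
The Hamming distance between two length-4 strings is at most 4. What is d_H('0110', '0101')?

Differing positions: 3, 4. Hamming distance = 2. The maximum possible Hamming distance for length-4 strings is 4, so d_H/4 = 2/4 = 0.5.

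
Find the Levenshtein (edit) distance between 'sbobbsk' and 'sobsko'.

Let D[i][j] be the edit distance between the first i characters of 'sbobbsk' and the first j characters of 'sobsko', with D[i][0] = i, D[0][j] = j, and D[i][j] = D[i-1][j-1] if the characters match, else 1 + min(D[i-1][j], D[i][j-1], D[i-1][j-1]). Filling the table (rows: prefixes of 'sbobbsk', columns: prefixes of 'sobsko'):
     ε  s  o  b  s  k  o
  ε  0  1  2  3  4  5  6
  s  1  0  1  2  3  4  5
  b  2  1  1  1  2  3  4
  o  3  2  1  2  2  3  3
  b  4  3  2  1  2  3  4
  b  5  4  3  2  2  3  4
  s  6  5  4  3  2  3  4
  k  7  6  5  4  3  2  3
The bottom-right entry gives D[7][6] = 3, so no sequence of fewer than 3 edits works. Backtracking through the table gives one optimal edit sequence (3 edits):
  sbobbsk → sobbsk (del b @2)
  sobbsk → sobsk (del b @3)
  sobsk → sobsko (ins o @6)
Edit distance = 3.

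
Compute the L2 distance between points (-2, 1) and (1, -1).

(Σ|x_i - y_i|^2)^(1/2) = (|-2 - 1|^2 + |1 - (-1)|^2)^(1/2)
= (3^2 + 2^2)^(1/2) = (9 + 4)^(1/2) = (13)^(1/2) ≈ 3.6056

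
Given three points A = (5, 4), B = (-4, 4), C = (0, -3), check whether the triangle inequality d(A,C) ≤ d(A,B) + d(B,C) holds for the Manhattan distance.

d(A,B) = 9 + 0 = 9, d(B,C) = 4 + 7 = 11, d(A,C) = 5 + 7 = 12.
d(A,C) = 12 ≤ 9 + 11 = 20. Triangle inequality is satisfied.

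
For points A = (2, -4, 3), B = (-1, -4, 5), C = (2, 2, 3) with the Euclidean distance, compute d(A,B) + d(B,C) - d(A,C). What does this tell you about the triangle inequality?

d(A,B) = √(3² + 0² + 2²) = √13 ≈ 3.6056, d(B,C) = √(3² + 6² + 2²) = √49 = 7, d(A,C) = √(0² + 6² + 0²) = √36 = 6.
d(A,B) + d(B,C) - d(A,C) = 3.6056 + 7 - 6 = 10.6056 - 6 = 4.6056 (to 4 decimal places). This is ≥ 0, so the triangle inequality holds for these points.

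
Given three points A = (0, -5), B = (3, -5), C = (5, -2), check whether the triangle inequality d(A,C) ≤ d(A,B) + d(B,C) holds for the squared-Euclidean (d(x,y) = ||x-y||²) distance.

d(A,B) = 3² + 0² = 9, d(B,C) = 2² + 3² = 13, d(A,C) = 5² + 3² = 34.
d(A,C) = 34 > 9 + 13 = 22. Triangle inequality is VIOLATED. (Squared-Euclidean is not a metric — this is a counterexample.)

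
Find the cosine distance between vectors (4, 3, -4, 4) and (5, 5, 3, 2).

With u = (4, 3, -4, 4), v = (5, 5, 3, 2):
u·v = 4·5 + 3·5 + (-4)·3 + 4·2 = 20 + 15 + (-12) + 8 = 31.
|u| = √(4² + 3² + (-4)² + 4²) = √57, |v| = √(5² + 5² + 3² + 2²) = √63, so |u||v| = √(57·63) = √3591.
cos θ = (u·v)/(|u||v|) = 31/√3591 ≈ 0.5173
Cosine distance = 1 - cos θ ≈ 1 - 0.5173 = 0.4827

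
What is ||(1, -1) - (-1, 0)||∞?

max(|x_i - y_i|) = max(|1 - (-1)|, |-1 - 0|) = max(2, 1) = 2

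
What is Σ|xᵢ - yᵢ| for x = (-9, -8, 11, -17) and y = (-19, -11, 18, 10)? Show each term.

Σ|x_i - y_i| = |-9 - (-19)| + |-8 - (-11)| + |11 - 18| + |-17 - 10| = 10 + 3 + 7 + 27 = 47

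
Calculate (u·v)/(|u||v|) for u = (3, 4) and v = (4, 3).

With u = (3, 4), v = (4, 3):
u·v = 3·4 + 4·3 = 12 + 12 = 24.
|u| = √(3² + 4²) = √25, |v| = √(4² + 3²) = √25, so |u||v| = √(25·25) = √625 = 25.
cos θ = (u·v)/(|u||v|) = 24/25 = 0.96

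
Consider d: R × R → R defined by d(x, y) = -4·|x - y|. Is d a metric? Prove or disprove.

No. With c = -4 < 0, d fails non-negativity: d(3, 6) = -4·|3 - 6| = -4·3 = -12 < 0.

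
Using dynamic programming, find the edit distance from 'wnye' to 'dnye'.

Let D[i][j] be the edit distance between the first i characters of 'wnye' and the first j characters of 'dnye', with D[i][0] = i, D[0][j] = j, and D[i][j] = D[i-1][j-1] if the characters match, else 1 + min(D[i-1][j], D[i][j-1], D[i-1][j-1]). Filling the table (rows: prefixes of 'wnye', columns: prefixes of 'dnye'):
     ε  d  n  y  e
  ε  0  1  2  3  4
  w  1  1  2  3  4
  n  2  2  1  2  3
  y  3  3  2  1  2
  e  4  4  3  2  1
The bottom-right entry gives D[4][4] = 1, so no sequence of fewer than 1 edit works. Backtracking through the table gives one optimal edit sequence (1 edit):
  wnye → dnye (sub w→d @1)
Edit distance = 1.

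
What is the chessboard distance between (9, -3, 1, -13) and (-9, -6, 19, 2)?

max(|x_i - y_i|) = max(|9 - (-9)|, |-3 - (-6)|, |1 - 19|, |-13 - 2|) = max(18, 3, 18, 15) = 18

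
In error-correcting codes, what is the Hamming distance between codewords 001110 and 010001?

Differing positions: 2, 3, 4, 5, 6. Hamming distance = 5.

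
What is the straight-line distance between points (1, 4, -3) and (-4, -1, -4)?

√(Σ(x_i - y_i)²) = √((1 - (-4))² + (4 - (-1))² + (-3 - (-4))²)
= √(5² + 5² + 1²) = √(25 + 25 + 1) = √51 ≈ 7.1414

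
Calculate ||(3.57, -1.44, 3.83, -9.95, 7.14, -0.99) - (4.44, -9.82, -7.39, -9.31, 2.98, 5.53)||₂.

√(Σ(x_i - y_i)²) = √((3.57 - 4.44)² + (-1.44 - (-9.82))² + (3.83 - (-7.39))² + (-9.95 - (-9.31))² + (7.14 - 2.98)² + (-0.99 - 5.53)²)
= √((-0.87)² + 8.38² + 11.22² + (-0.64)² + 4.16² + (-6.52)²) = √(0.7569 + 70.2244 + 125.8884 + 0.4096 + 17.3056 + 42.5104) = √257.0953 ≈ 16.0342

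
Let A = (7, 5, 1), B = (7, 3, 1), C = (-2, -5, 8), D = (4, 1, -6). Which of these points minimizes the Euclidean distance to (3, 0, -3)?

Distances: d(A) ≈ 7.5498, d(B) ≈ 6.4031, d(C) ≈ 13.0767, d(D) ≈ 3.3166. Nearest: D = (4, 1, -6) with distance 3.3166.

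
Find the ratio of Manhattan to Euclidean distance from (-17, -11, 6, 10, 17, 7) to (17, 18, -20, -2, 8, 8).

L1 = |-17 - 17| + |-11 - 18| + |6 - (-20)| + |10 - (-2)| + |17 - 8| + |7 - 8| = 34 + 29 + 26 + 12 + 9 + 1 = 111
L2 = √(34² + 29² + 26² + 12² + 9² + 1²) = √2899 ≈ 53.8424
L1 ≥ L2 always (equality iff movement is along one axis); L1 > L2 here.
Ratio L1/L2 = 111/√2899 ≈ 2.0616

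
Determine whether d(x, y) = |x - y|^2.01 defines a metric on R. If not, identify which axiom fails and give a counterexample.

No. d(x,y) = |x-y|^2.01 fails the triangle inequality since p = 2.01 > 1. Counterexample: x = -3, y = -1, z = 4. d(x,z) = |-3 - 4|^2.01 = 7^2.01 ≈ 49.9628, but d(x,y) + d(y,z) = 2^2.01 + 5^2.01 ≈ 4.0278 + 25.4056 = 29.4334. Since 49.9628 > 29.4334, the triangle inequality is violated.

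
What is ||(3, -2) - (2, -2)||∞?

max(|x_i - y_i|) = max(|3 - 2|, |-2 - (-2)|) = max(1, 0) = 1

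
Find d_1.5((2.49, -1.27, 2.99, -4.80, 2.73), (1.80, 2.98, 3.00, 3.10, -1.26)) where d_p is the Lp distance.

(Σ|x_i - y_i|^1.5)^(1/1.5) = (|2.49 - 1.8|^1.5 + |-1.27 - 2.98|^1.5 + |2.99 - 3|^1.5 + |-4.8 - 3.1|^1.5 + |2.73 - (-1.26)|^1.5)^(1/1.5)
= (0.69^1.5 + 4.25^1.5 + 0.01^1.5 + 7.9^1.5 + 3.99^1.5)^(1/1.5) ≈ (0.5732 + 8.7616 + 0.001 + 22.2045 + 7.97)^(1/1.5) = (39.5103)^(1/1.5) ≈ 11.6004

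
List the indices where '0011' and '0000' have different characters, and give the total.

Differing positions: 3, 4. Hamming distance = 2.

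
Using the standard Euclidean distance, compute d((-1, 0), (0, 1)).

(Σ|x_i - y_i|^2)^(1/2) = (|-1 - 0|^2 + |0 - 1|^2)^(1/2)
= (1^2 + 1^2)^(1/2) = (1 + 1)^(1/2) = (2)^(1/2) ≈ 1.4142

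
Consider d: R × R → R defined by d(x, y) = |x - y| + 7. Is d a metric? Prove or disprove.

No. d fails identity of indiscernibles (specifically d(x,x) = 0): d(3, 3) = |3 - 3| + 7 = 0 + 7 = 7 ≠ 0.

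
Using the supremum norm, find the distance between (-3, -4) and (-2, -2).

max(|x_i - y_i|) = max(|-3 - (-2)|, |-4 - (-2)|) = max(1, 2) = 2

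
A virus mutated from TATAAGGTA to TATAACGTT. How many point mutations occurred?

Differing positions: 6, 9. Hamming distance = 2.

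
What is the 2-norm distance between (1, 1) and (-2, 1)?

(Σ|x_i - y_i|^2)^(1/2) = (|1 - (-2)|^2 + |1 - 1|^2)^(1/2)
= (3^2 + 0^2)^(1/2) = (9 + 0)^(1/2) = (9)^(1/2) = 3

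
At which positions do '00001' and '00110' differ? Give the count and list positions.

Differing positions: 3, 4, 5. Hamming distance = 3.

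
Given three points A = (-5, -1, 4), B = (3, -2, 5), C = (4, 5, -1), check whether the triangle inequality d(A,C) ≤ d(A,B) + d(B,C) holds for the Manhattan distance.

d(A,B) = 8 + 1 + 1 = 10, d(B,C) = 1 + 7 + 6 = 14, d(A,C) = 9 + 6 + 5 = 20.
d(A,C) = 20 ≤ 10 + 14 = 24. Triangle inequality is satisfied.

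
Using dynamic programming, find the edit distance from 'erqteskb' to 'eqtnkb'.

Let D[i][j] be the edit distance between the first i characters of 'erqteskb' and the first j characters of 'eqtnkb', with D[i][0] = i, D[0][j] = j, and D[i][j] = D[i-1][j-1] if the characters match, else 1 + min(D[i-1][j], D[i][j-1], D[i-1][j-1]). Filling the table (rows: prefixes of 'erqteskb', columns: prefixes of 'eqtnkb'):
     ε  e  q  t  n  k  b
  ε  0  1  2  3  4  5  6
  e  1  0  1  2  3  4  5
  r  2  1  1  2  3  4  5
  q  3  2  1  2  3  4  5
  t  4  3  2  1  2  3  4
  e  5  4  3  2  2  3  4
  s  6  5  4  3  3  3  4
  k  7  6  5  4  4  3  4
  b  8  7  6  5  5  4  3
The bottom-right entry gives D[8][6] = 3, so no sequence of fewer than 3 edits works. Backtracking through the table gives one optimal edit sequence (3 edits):
  erqteskb → eqteskb (del r @2)
  eqteskb → eqtskb (del e @4)
  eqtskb → eqtnkb (sub s→n @4)
Edit distance = 3.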